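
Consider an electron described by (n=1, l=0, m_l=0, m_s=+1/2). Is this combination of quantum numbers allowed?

Allowed

n = 1 is a positive integer. l = 0 satisfies 0 ≤ l ≤ n−1 = 0. m_l = 0 lies in the range −l … +l (here 0). m_s = +1/2 is one of ±1/2.
All four constraints are satisfied.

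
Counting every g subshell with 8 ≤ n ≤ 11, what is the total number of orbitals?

A g subshell (ℓ = 4) exists for every n ≥ 5, so shells n = 8, 9, 10, 11 each contribute one — 4 subshells.
Since each g subshell has 2·4+1 = 9 orbitals, the total is 4 × 9 = 36.

36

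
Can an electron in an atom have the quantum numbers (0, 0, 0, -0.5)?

No

The principal quantum number must be a positive integer (n ≥ 1), but here n = 0.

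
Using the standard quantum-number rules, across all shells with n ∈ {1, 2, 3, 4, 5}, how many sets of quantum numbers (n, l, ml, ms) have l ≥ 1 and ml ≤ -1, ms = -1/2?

Work shell by shell — for each n, count the (l, ml) pairs that satisfy l ≥ 1 and ml ≤ -1:
n=2 → 1; n=3 → 3; n=4 → 6; n=5 → 10.
Orbitals: 1 + 3 + 6 + 10 = 20. With ms fixed to -1/2 there is one state per orbital, so 20 states.

20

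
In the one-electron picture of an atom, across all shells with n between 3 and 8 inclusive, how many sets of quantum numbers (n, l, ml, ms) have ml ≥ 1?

166

Work shell by shell — for each n, count the (l, ml) pairs that satisfy ml ≥ 1:
n=3 → 3; n=4 → 6; n=5 → 10; n=6 → 15; n=7 → 21; n=8 → 28.
Orbitals: 3 + 6 + 10 + 15 + 21 + 28 = 83. Including both spin states (ms = ±1/2) gives 2 × 83 = 166 states.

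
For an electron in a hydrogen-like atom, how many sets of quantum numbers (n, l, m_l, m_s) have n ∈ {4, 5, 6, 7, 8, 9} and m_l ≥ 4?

Go shell by shell, enumerating (l, m_l) with m_l ≥ 4:
n=5 → 1; n=6 → 3; n=7 → 6; n=8 → 10; n=9 → 15.
Orbitals: 1 + 3 + 6 + 10 + 15 = 35. Including both spin states (m_s = ±1/2) gives 2 × 35 = 70 states.

70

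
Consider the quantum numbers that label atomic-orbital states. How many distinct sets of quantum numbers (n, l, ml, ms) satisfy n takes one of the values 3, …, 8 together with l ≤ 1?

48

Treat each shell separately and count matching orbitals:
n=3 → 4; n=4 → 4; n=5 → 4; n=6 → 4; n=7 → 4; n=8 → 4.
Orbitals: 4 + 4 + 4 + 4 + 4 + 4 = 24. Including both spin states (ms = ±1/2) gives 2 × 24 = 48 states.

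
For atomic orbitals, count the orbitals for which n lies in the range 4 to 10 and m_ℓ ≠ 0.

Count contributing orbitals for each principal shell:
n=4 → 12; n=5 → 20; n=6 → 30; n=7 → 42; n=8 → 56; n=9 → 72; n=10 → 90.
Total orbitals: 12 + 20 + 30 + 42 + 56 + 72 + 90 = 322.

322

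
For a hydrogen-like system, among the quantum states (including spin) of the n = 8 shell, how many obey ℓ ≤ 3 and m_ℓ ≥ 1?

The n = 8 shell has ℓ = 0 through 7; check each.
The (ℓ, m_ℓ) pairs meeting ℓ ≤ 3 and m_ℓ ≥ 1 give: ℓ=1 → 1; ℓ=2 → 2; ℓ=3 → 3.
Orbitals: 1 + 2 + 3 = 6. Each orbital carries two spin states, so 6 × 2 = 12 states.

12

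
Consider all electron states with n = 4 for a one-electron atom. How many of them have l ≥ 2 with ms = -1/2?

12

The (l, ml) pairs meeting l ≥ 2 give: l=2 → 5; l=3 → 7.
Orbitals: 5 + 7 = 12. With ms fixed to a single value there is one state per orbital, giving 12 states.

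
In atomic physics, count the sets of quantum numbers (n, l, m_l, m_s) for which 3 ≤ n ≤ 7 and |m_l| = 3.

Count contributing orbitals for each principal shell:
n=4 → 2; n=5 → 4; n=6 → 6; n=7 → 8.
Orbitals: 2 + 4 + 6 + 8 = 20. Including both spin states (m_s = ±1/2) gives 2 × 20 = 40 states.

40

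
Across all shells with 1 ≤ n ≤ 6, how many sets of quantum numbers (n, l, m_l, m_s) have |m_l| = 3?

Go shell by shell, enumerating (l, m_l) with |m_l| = 3:
n=4 → 2; n=5 → 4; n=6 → 6.
Orbitals: 2 + 4 + 6 = 12. Including both spin states (m_s = ±1/2) gives 2 × 12 = 24 states.

24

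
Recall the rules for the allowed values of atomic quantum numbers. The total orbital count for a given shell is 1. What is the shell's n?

n = 1

n² = 1 ⇒ n = 1.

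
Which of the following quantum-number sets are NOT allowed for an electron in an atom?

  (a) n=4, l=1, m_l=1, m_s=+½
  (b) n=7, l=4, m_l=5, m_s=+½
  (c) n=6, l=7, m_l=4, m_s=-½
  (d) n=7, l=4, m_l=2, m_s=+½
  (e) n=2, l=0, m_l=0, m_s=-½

(b) and (c)

(b) has |m_l| = 5 > l = 4, violating −l ≤ m_l ≤ l.
(c) has l = 7 ≥ n = 6, violating 0 ≤ l ≤ n−1.
The remaining sets (a), (d), (e) satisfy all four rules.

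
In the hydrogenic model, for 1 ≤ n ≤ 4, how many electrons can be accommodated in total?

Total orbitals = 1² + 2² + 3² + 4² = 30. Doubling for spin gives 60 electrons.

60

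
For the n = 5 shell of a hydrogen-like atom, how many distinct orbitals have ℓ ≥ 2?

With n = 5 the allowed ℓ are 0, 1, …, 4.
Per ℓ-value: ℓ=2 → 5; ℓ=3 → 7; ℓ=4 → 9.
Total orbitals: 5 + 7 + 9 = 21.

21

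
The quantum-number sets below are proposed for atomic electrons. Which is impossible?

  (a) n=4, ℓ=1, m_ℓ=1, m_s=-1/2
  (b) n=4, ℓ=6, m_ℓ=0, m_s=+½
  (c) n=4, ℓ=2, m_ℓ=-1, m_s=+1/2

(b) has ℓ = 6 ≥ n = 4, violating 0 ≤ ℓ ≤ n−1.
The remaining sets (a), (c) satisfy all four rules.

(b)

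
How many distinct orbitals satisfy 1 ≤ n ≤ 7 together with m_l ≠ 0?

112

For each n in the range, tally the orbitals obeying m_l ≠ 0:
n=2 → 2; n=3 → 6; n=4 → 12; n=5 → 20; n=6 → 30; n=7 → 42.
Total orbitals: 2 + 6 + 12 + 20 + 30 + 42 = 112.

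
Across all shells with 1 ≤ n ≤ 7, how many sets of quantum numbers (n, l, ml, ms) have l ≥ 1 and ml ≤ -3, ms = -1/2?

20

For each n in the range, tally the orbitals obeying l ≥ 1 and ml ≤ -3:
n=4 → 1; n=5 → 3; n=6 → 6; n=7 → 10.
Orbitals: 1 + 3 + 6 + 10 = 20. With ms fixed to -1/2 there is one state per orbital, so 20 states.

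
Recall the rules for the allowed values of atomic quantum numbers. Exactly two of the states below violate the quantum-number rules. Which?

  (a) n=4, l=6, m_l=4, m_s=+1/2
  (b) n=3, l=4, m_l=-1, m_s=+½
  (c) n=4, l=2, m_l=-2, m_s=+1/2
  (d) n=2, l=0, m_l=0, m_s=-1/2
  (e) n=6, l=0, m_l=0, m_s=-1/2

(a) and (b)

(a) has l = 6 ≥ n = 4, violating 0 ≤ l ≤ n−1.
(b) has l = 4 ≥ n = 3, violating 0 ≤ l ≤ n−1.
The remaining sets (c), (d), (e) satisfy all four rules.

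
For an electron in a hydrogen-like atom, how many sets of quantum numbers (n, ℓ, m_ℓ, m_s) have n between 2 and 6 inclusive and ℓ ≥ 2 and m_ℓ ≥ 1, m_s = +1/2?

Per-shell orbital counts meeting the constraint:
n=3 → 2; n=4 → 5; n=5 → 9; n=6 → 14.
Orbitals: 2 + 5 + 9 + 14 = 30. With m_s fixed to +1/2 there is one state per orbital, so 30 states.

30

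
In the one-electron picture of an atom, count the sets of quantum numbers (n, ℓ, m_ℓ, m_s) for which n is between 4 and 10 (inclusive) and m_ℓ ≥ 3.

For each n in the range, tally the orbitals obeying m_ℓ ≥ 3:
n=4 → 1; n=5 → 3; n=6 → 6; n=7 → 10; n=8 → 15; n=9 → 21; n=10 → 28.
Orbitals: 1 + 3 + 6 + 10 + 15 + 21 + 28 = 84. Including both spin states (m_s = ±1/2) gives 2 × 84 = 168 states.

168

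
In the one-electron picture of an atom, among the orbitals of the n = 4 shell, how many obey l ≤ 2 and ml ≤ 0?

6

Orbitals with l ≤ 2 and ml ≤ 0, by l: l=0 → 1; l=1 → 2; l=2 → 3.
Total orbitals: 1 + 2 + 3 = 6.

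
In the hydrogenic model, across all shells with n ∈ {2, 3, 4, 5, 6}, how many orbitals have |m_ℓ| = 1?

30

Per-shell orbital counts meeting the constraint:
n=2 → 2; n=3 → 4; n=4 → 6; n=5 → 8; n=6 → 10.
Total orbitals: 2 + 4 + 6 + 8 + 10 = 30.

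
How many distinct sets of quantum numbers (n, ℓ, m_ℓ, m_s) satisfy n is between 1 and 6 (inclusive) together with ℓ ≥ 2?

140

Count contributing orbitals for each principal shell:
n=3 → 5; n=4 → 12; n=5 → 21; n=6 → 32.
Orbitals: 5 + 12 + 21 + 32 = 70. Including both spin states (m_s = ±1/2) gives 2 × 70 = 140 states.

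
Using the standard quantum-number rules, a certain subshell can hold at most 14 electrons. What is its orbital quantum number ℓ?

2(2ℓ+1) = 14 ⇒ 2ℓ+1 = 7 ⇒ ℓ = 3.

ℓ = 3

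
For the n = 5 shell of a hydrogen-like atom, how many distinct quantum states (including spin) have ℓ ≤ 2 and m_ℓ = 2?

Per ℓ-value: ℓ=2 → 1.
Orbitals: 1. Each orbital carries two spin states, so 1 × 2 = 2 states.

2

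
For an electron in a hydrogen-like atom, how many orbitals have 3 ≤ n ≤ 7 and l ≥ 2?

115

Work shell by shell — for each n, count the (l, ml) pairs that satisfy l ≥ 2:
n=3 → 5; n=4 → 12; n=5 → 21; n=6 → 32; n=7 → 45.
Total orbitals: 5 + 12 + 21 + 32 + 45 = 115.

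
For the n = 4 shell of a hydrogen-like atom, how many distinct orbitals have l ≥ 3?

7

For n = 4, l ranges over 0 … 3.
Contributions: l=3 → 7.
Total orbitals: 7.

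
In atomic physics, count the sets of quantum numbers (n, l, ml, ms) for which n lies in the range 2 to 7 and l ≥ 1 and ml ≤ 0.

Work shell by shell — for each n, count the (l, ml) pairs that satisfy l ≥ 1 and ml ≤ 0:
n=2 → 2; n=3 → 5; n=4 → 9; n=5 → 14; n=6 → 20; n=7 → 27.
Orbitals: 2 + 5 + 9 + 14 + 20 + 27 = 77. Including both spin states (ms = ±1/2) gives 2 × 77 = 154 states.

154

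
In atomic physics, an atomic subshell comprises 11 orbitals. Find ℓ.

ℓ = 5 (h)

2ℓ+1 = 11 gives ℓ = 5.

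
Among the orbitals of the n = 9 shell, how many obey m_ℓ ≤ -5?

10

Go through ℓ = 0, …, 8 (the values permitted for n = 9).
Contributions: ℓ=5 → 1; ℓ=6 → 2; ℓ=7 → 3; ℓ=8 → 4.
Total orbitals: 1 + 2 + 3 + 4 = 10.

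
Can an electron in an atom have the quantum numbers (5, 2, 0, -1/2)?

n = 5 is a positive integer. l = 2 satisfies 0 ≤ l ≤ n−1 = 4. m_l = 0 lies in the range −l … +l (here −2 … 2). m_s = -1/2 is one of ±1/2.
All four constraints are satisfied.

Yes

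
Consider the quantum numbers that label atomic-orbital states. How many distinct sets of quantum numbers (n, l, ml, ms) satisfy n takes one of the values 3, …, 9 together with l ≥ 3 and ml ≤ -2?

Per-shell orbital counts meeting the constraint:
n=4 → 2; n=5 → 5; n=6 → 9; n=7 → 14; n=8 → 20; n=9 → 27.
Orbitals: 2 + 5 + 9 + 14 + 20 + 27 = 77. Including both spin states (ms = ±1/2) gives 2 × 77 = 154 states.

154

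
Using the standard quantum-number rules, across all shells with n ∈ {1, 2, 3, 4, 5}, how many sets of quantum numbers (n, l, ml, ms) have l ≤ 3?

92

Count contributing orbitals for each principal shell:
n=1 → 1; n=2 → 4; n=3 → 9; n=4 → 16; n=5 → 16.
Orbitals: 1 + 4 + 9 + 16 + 16 = 46. Including both spin states (ms = ±1/2) gives 2 × 46 = 92 states.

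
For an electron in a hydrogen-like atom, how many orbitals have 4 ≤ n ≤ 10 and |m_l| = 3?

56

Count contributing orbitals for each principal shell:
n=4 → 2; n=5 → 4; n=6 → 6; n=7 → 8; n=8 → 10; n=9 → 12; n=10 → 14.
Total orbitals: 2 + 4 + 6 + 8 + 10 + 12 + 14 = 56.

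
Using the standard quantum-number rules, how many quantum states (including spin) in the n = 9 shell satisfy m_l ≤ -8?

The n = 9 shell has l = 0 through 8; check each.
Per l-value: l=8 → 1.
Orbitals: 1. Each orbital carries two spin states, so 1 × 2 = 2 states.

2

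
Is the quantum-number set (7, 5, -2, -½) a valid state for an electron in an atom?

n = 7 is a positive integer. ℓ = 5 satisfies 0 ≤ ℓ ≤ n−1 = 6. m_ℓ = -2 lies in the range −ℓ … +ℓ (here −5 … 5). m_s = -1/2 is one of ±1/2.
All four constraints are satisfied.

Allowed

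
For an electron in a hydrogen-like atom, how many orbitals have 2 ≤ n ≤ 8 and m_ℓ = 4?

10

Treat each shell separately and count matching orbitals:
n=5 → 1; n=6 → 2; n=7 → 3; n=8 → 4.
Total orbitals: 1 + 2 + 3 + 4 = 10.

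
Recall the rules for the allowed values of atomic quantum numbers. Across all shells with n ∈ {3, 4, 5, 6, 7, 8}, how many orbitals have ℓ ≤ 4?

125

Work shell by shell — for each n, count the (ℓ, m_ℓ) pairs that satisfy ℓ ≤ 4:
n=3 → 9; n=4 → 16; n=5 → 25; n=6 → 25; n=7 → 25; n=8 → 25.
Total orbitals: 9 + 16 + 25 + 25 + 25 + 25 = 125.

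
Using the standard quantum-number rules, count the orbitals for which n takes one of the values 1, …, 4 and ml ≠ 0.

20

Treat each shell separately and count matching orbitals:
n=2 → 2; n=3 → 6; n=4 → 12.
Total orbitals: 2 + 6 + 12 = 20.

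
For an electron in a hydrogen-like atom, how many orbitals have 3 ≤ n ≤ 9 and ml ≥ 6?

10

For each n in the range, tally the orbitals obeying ml ≥ 6:
n=7 → 1; n=8 → 3; n=9 → 6.
Total orbitals: 1 + 3 + 6 = 10.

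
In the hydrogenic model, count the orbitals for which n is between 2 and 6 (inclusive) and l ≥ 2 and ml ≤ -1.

30

Go shell by shell, enumerating (l, ml) with l ≥ 2 and ml ≤ -1:
n=3 → 2; n=4 → 5; n=5 → 9; n=6 → 14.
Total orbitals: 2 + 5 + 9 + 14 = 30.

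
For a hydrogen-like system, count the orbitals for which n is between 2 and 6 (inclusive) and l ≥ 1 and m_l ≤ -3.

10

Go shell by shell, enumerating (l, m_l) with l ≥ 1 and m_l ≤ -3:
n=4 → 1; n=5 → 3; n=6 → 6.
Total orbitals: 1 + 3 + 6 = 10.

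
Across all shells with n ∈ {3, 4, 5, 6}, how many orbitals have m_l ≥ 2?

Go shell by shell, enumerating (l, m_l) with m_l ≥ 2:
n=3 → 1; n=4 → 3; n=5 → 6; n=6 → 10.
Total orbitals: 1 + 3 + 6 + 10 = 20.

20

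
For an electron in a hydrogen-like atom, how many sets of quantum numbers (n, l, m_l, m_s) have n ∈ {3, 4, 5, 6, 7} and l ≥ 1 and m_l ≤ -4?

Count contributing orbitals for each principal shell:
n=5 → 1; n=6 → 3; n=7 → 6.
Orbitals: 1 + 3 + 6 = 10. Including both spin states (m_s = ±1/2) gives 2 × 10 = 20 states.

20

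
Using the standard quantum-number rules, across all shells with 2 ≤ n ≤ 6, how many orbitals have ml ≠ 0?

Count contributing orbitals for each principal shell:
n=2 → 2; n=3 → 6; n=4 → 12; n=5 → 20; n=6 → 30.
Total orbitals: 2 + 6 + 12 + 20 + 30 = 70.

70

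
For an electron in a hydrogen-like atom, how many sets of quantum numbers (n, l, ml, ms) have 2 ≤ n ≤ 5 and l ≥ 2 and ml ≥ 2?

Go shell by shell, enumerating (l, ml) with l ≥ 2 and ml ≥ 2:
n=3 → 1; n=4 → 3; n=5 → 6.
Orbitals: 1 + 3 + 6 = 10. Including both spin states (ms = ±1/2) gives 2 × 10 = 20 states.

20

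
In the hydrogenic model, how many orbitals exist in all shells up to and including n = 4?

30

Total orbitals = 1² + 2² + 3² + 4² = 30.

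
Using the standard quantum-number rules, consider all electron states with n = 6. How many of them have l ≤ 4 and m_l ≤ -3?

Go through l = 0, …, 5 (the values permitted for n = 6).
Contributions: l=3 → 1; l=4 → 2.
Orbitals: 1 + 2 = 3. Each orbital carries two spin states, so 3 × 2 = 6 states.

6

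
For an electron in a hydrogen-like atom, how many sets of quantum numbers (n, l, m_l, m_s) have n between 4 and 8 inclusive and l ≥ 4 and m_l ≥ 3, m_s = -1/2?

Per-shell orbital counts meeting the constraint:
n=5 → 2; n=6 → 5; n=7 → 9; n=8 → 14.
Orbitals: 2 + 5 + 9 + 14 = 30. With m_s fixed to -1/2 there is one state per orbital, so 30 states.

30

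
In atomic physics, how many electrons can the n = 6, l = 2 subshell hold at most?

A subshell with l = 2 has 2l+1 = 5 orbitals, each holding 2 electrons (spin ±1/2), so 5 × 2 = 10.

10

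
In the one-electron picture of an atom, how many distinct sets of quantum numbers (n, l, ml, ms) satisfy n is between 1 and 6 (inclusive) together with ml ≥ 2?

40

For each n in the range, tally the orbitals obeying ml ≥ 2:
n=3 → 1; n=4 → 3; n=5 → 6; n=6 → 10.
Orbitals: 1 + 3 + 6 + 10 = 20. Including both spin states (ms = ±1/2) gives 2 × 20 = 40 states.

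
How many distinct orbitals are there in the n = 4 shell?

16

The n = 4 shell contains n² = 4² = 16 orbitals.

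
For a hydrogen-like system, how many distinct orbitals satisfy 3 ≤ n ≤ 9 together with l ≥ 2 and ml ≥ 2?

84

Treat each shell separately and count matching orbitals:
n=3 → 1; n=4 → 3; n=5 → 6; n=6 → 10; n=7 → 15; n=8 → 21; n=9 → 28.
Total orbitals: 1 + 3 + 6 + 10 + 15 + 21 + 28 = 84.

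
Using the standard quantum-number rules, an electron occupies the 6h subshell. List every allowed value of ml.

-5, -4, -3, -2, -1, 0, 1, 2, 3, 4, 5

The 6h subshell has l = 5, and ml takes every integer from −l to +l. With l = 5 that gives the 11 values -5, -4, -3, -2, -1, 0, 1, 2, 3, 4, 5.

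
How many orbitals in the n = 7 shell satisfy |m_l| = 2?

Go through l = 0, …, 6 (the values permitted for n = 7).
The (l, m_l) pairs meeting |m_l| = 2 give: l=2 → 2; l=3 → 2; l=4 → 2; l=5 → 2; l=6 → 2.
Total orbitals: 2 + 2 + 2 + 2 + 2 = 10.

10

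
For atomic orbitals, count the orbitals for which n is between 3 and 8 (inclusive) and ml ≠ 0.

166

Go shell by shell, enumerating (l, ml) with ml ≠ 0:
n=3 → 6; n=4 → 12; n=5 → 20; n=6 → 30; n=7 → 42; n=8 → 56.
Total orbitals: 6 + 12 + 20 + 30 + 42 + 56 = 166.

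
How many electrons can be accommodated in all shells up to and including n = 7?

Total orbitals = 1² + 2² + 3² + 4² + 5² + 6² + 7² = 140. Doubling for spin gives 280 electrons.

280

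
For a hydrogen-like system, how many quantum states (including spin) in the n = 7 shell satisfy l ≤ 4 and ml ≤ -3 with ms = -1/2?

With n = 7 the allowed l are 0, 1, …, 6.
The (l, ml) pairs meeting l ≤ 4 and ml ≤ -3 give: l=3 → 1; l=4 → 2.
Orbitals: 1 + 2 = 3. With ms fixed to a single value there is one state per orbital, giving 3 states.

3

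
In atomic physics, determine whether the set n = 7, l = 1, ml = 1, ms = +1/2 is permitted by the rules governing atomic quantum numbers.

Allowed

n = 7 is a positive integer. l = 1 satisfies 0 ≤ l ≤ n−1 = 6. ml = 1 lies in the range −l … +l (here −1 … 1). ms = +1/2 is one of ±1/2.
All four constraints are satisfied.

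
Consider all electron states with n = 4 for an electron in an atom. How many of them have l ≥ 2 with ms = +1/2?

12

Contributions: l=2 → 5; l=3 → 7.
Orbitals: 5 + 7 = 12. With ms fixed to a single value there is one state per orbital, giving 12 states.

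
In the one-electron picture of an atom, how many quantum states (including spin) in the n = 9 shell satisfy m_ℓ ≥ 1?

72

For n = 9, ℓ ranges over 0 … 8.
The (ℓ, m_ℓ) pairs meeting m_ℓ ≥ 1 give: ℓ=1 → 1; ℓ=2 → 2; ℓ=3 → 3; ℓ=4 → 4; ℓ=5 → 5; ℓ=6 → 6; ℓ=7 → 7; ℓ=8 → 8.
Orbitals: 1 + 2 + 3 + 4 + 5 + 6 + 7 + 8 = 36. Each orbital carries two spin states, so 36 × 2 = 72 states.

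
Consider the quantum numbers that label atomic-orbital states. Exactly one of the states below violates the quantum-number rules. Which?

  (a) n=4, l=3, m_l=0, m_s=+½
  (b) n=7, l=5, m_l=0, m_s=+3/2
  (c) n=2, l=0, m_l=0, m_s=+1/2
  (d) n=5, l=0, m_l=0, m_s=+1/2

(b)

(b) has m_s = +3/2, but an electron's spin must be ±1/2.
The remaining sets (a), (c), (d) satisfy all four rules.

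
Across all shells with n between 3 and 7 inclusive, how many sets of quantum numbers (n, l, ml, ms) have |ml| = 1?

Treat each shell separately and count matching orbitals:
n=3 → 4; n=4 → 6; n=5 → 8; n=6 → 10; n=7 → 12.
Orbitals: 4 + 6 + 8 + 10 + 12 = 40. Including both spin states (ms = ±1/2) gives 2 × 40 = 80 states.

80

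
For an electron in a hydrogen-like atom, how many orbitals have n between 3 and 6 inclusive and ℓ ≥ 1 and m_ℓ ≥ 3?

Count contributing orbitals for each principal shell:
n=4 → 1; n=5 → 3; n=6 → 6.
Total orbitals: 1 + 3 + 6 = 10.

10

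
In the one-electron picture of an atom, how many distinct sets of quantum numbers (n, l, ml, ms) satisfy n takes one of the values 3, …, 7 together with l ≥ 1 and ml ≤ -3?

Go shell by shell, enumerating (l, ml) with l ≥ 1 and ml ≤ -3:
n=4 → 1; n=5 → 3; n=6 → 6; n=7 → 10.
Orbitals: 1 + 3 + 6 + 10 = 20. Including both spin states (ms = ±1/2) gives 2 × 20 = 40 states.

40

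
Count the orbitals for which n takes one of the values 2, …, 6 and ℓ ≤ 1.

20

Go shell by shell, enumerating (ℓ, m_ℓ) with ℓ ≤ 1:
n=2 → 4; n=3 → 4; n=4 → 4; n=5 → 4; n=6 → 4.
Total orbitals: 4 + 4 + 4 + 4 + 4 = 20.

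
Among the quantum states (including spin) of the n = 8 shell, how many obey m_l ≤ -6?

6

For n = 8, l ranges over 0 … 7.
Contributions: l=6 → 1; l=7 → 2.
Orbitals: 1 + 2 = 3. Each orbital carries two spin states, so 3 × 2 = 6 states.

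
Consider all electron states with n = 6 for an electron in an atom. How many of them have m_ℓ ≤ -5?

Contributions: ℓ=5 → 1.
Orbitals: 1. Each orbital carries two spin states, so 1 × 2 = 2 states.

2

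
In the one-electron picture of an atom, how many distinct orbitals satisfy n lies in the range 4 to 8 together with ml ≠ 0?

160

Count contributing orbitals for each principal shell:
n=4 → 12; n=5 → 20; n=6 → 30; n=7 → 42; n=8 → 56.
Total orbitals: 12 + 20 + 30 + 42 + 56 = 160.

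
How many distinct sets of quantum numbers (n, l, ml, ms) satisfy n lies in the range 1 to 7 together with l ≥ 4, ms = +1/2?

62

For each n in the range, tally the orbitals obeying l ≥ 4:
n=5 → 9; n=6 → 20; n=7 → 33.
Orbitals: 9 + 20 + 33 = 62. With ms fixed to +1/2 there is one state per orbital, so 62 states.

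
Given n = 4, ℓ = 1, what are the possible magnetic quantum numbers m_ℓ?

m_ℓ takes every integer from −ℓ to +ℓ. With ℓ = 1 that gives the 3 values -1, 0, 1.

-1, 0, 1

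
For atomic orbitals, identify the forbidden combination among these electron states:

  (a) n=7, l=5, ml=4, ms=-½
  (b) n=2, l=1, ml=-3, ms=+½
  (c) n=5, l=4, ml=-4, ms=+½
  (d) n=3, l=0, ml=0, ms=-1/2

(b)

(b) has |ml| = 3 > l = 1, violating −l ≤ ml ≤ l.
The remaining sets (a), (c), (d) satisfy all four rules.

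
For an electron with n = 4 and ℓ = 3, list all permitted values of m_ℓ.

m_ℓ takes every integer from −ℓ to +ℓ. With ℓ = 3 that gives the 7 values -3, -2, -1, 0, 1, 2, 3.

-3, -2, -1, 0, 1, 2, 3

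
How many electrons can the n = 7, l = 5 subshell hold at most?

A subshell with l = 5 has 2l+1 = 11 orbitals, each holding 2 electrons (spin ±1/2), so 11 × 2 = 22.

22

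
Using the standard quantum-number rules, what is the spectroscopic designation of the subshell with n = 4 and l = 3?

l = 3 corresponds to the letter 'f', so the subshell is 4f.

4f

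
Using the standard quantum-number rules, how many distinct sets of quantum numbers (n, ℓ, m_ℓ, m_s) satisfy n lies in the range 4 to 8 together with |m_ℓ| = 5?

Treat each shell separately and count matching orbitals:
n=6 → 2; n=7 → 4; n=8 → 6.
Orbitals: 2 + 4 + 6 = 12. Including both spin states (m_s = ±1/2) gives 2 × 12 = 24 states.

24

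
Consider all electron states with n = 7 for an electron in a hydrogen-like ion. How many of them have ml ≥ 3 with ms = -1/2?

10

For n = 7, l ranges over 0 … 6.
Per l-value: l=3 → 1; l=4 → 2; l=5 → 3; l=6 → 4.
Orbitals: 1 + 2 + 3 + 4 = 10. With ms fixed to a single value there is one state per orbital, giving 10 states.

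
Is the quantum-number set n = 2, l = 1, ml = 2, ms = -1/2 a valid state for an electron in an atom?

The magnetic quantum number must satisfy −l ≤ ml ≤ l. With l = 1, ml can only be -1, 0, 1, so ml = 2 is forbidden.

Not allowed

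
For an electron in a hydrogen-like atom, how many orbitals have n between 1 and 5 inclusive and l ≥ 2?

38

Count contributing orbitals for each principal shell:
n=3 → 5; n=4 → 12; n=5 → 21.
Total orbitals: 5 + 12 + 21 = 38.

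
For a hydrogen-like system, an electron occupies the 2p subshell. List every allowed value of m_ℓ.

The 2p subshell has ℓ = 1, and m_ℓ takes every integer from −ℓ to +ℓ. With ℓ = 1 that gives the 3 values -1, 0, 1.

-1, 0, 1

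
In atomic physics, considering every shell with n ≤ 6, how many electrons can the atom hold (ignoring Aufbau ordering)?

182

Total orbitals = 1² + 2² + 3² + 4² + 5² + 6² = 91. Doubling for spin gives 182 electrons.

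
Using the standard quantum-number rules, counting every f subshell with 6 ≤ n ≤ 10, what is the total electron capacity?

An f subshell (ℓ = 3) exists for every n ≥ 4, so shells n = 6, 7, 8, 9, 10 each contribute one — 5 subshells.
Since each f subshell holds 2(2·3+1) = 14 electrons, the total is 5 × 14 = 70.

70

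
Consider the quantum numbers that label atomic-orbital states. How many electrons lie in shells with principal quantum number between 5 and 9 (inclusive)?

510

Shell n has n² orbitals: 5²=25 + 6²=36 + 7²=49 + 8²=64 + 9²=81 = 255 orbitals.
Two spin states per orbital: 2 × 255 = 510 electrons.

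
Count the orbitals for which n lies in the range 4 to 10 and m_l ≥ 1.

161

Go shell by shell, enumerating (l, m_l) with m_l ≥ 1:
n=4 → 6; n=5 → 10; n=6 → 15; n=7 → 21; n=8 → 28; n=9 → 36; n=10 → 45.
Total orbitals: 6 + 10 + 15 + 21 + 28 + 36 + 45 = 161.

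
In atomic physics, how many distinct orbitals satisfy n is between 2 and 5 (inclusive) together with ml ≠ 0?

40

Treat each shell separately and count matching orbitals:
n=2 → 2; n=3 → 6; n=4 → 12; n=5 → 20.
Total orbitals: 2 + 6 + 12 + 20 = 40.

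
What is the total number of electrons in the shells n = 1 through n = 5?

110

Shell n has n² orbitals: 1²=1 + 2²=4 + 3²=9 + 4²=16 + 5²=25 = 55 orbitals.
Two spin states per orbital: 2 × 55 = 110 electrons.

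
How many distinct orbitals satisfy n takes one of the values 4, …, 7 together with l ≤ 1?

16

Treat each shell separately and count matching orbitals:
n=4 → 4; n=5 → 4; n=6 → 4; n=7 → 4.
Total orbitals: 4 + 4 + 4 + 4 = 16.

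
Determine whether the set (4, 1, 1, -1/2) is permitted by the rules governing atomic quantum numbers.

n = 4 is a positive integer. l = 1 satisfies 0 ≤ l ≤ n−1 = 3. ml = 1 lies in the range −l … +l (here −1 … 1). ms = -1/2 is one of ±1/2.
All four constraints are satisfied.

Valid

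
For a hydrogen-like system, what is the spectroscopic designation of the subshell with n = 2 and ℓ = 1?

2p

ℓ = 1 corresponds to the letter 'p', so the subshell is 2p.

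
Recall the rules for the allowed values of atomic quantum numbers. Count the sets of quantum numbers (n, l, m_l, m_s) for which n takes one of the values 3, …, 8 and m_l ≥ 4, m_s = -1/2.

Count contributing orbitals for each principal shell:
n=5 → 1; n=6 → 3; n=7 → 6; n=8 → 10.
Orbitals: 1 + 3 + 6 + 10 = 20. With m_s fixed to -1/2 there is one state per orbital, so 20 states.

20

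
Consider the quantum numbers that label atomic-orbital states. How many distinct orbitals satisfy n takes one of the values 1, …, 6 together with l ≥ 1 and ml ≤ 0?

For each n in the range, tally the orbitals obeying l ≥ 1 and ml ≤ 0:
n=2 → 2; n=3 → 5; n=4 → 9; n=5 → 14; n=6 → 20.
Total orbitals: 2 + 5 + 9 + 14 + 20 = 50.

50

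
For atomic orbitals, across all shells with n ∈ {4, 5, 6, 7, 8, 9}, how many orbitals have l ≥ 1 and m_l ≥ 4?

35

Per-shell orbital counts meeting the constraint:
n=5 → 1; n=6 → 3; n=7 → 6; n=8 → 10; n=9 → 15.
Total orbitals: 1 + 3 + 6 + 10 + 15 = 35.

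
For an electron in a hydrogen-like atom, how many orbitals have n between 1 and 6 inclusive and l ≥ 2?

70

Work shell by shell — for each n, count the (l, m_l) pairs that satisfy l ≥ 2:
n=3 → 5; n=4 → 12; n=5 → 21; n=6 → 32.
Total orbitals: 5 + 12 + 21 + 32 = 70.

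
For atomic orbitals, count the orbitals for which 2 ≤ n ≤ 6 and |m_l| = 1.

30

Per-shell orbital counts meeting the constraint:
n=2 → 2; n=3 → 4; n=4 → 6; n=5 → 8; n=6 → 10.
Total orbitals: 2 + 4 + 6 + 8 + 10 = 30.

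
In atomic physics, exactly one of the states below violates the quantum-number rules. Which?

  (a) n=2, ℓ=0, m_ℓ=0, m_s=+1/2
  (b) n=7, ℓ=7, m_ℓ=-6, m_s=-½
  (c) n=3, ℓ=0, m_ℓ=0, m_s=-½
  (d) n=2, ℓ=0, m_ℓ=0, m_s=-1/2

(b)

(b) has ℓ = 7 ≥ n = 7, violating 0 ≤ ℓ ≤ n−1.
The remaining sets (a), (c), (d) satisfy all four rules.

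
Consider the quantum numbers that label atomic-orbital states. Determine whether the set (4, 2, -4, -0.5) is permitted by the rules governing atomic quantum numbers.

The magnetic quantum number must satisfy −ℓ ≤ m_ℓ ≤ ℓ. With ℓ = 2, m_ℓ can only be -2, -1, 0, 1, 2, so m_ℓ = -4 is forbidden.

No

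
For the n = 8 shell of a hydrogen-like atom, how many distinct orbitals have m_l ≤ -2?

The n = 8 shell has l = 0 through 7; check each.
The (l, m_l) pairs meeting m_l ≤ -2 give: l=2 → 1; l=3 → 2; l=4 → 3; l=5 → 4; l=6 → 5; l=7 → 6.
Total orbitals: 1 + 2 + 3 + 4 + 5 + 6 = 21.

21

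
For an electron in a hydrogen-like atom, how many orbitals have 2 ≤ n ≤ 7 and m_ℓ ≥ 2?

35

Per-shell orbital counts meeting the constraint:
n=3 → 1; n=4 → 3; n=5 → 6; n=6 → 10; n=7 → 15.
Total orbitals: 1 + 3 + 6 + 10 + 15 = 35.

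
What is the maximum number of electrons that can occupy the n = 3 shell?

18

A shell holds 2n² electrons: 2 × 3² = 2 × 9 = 18.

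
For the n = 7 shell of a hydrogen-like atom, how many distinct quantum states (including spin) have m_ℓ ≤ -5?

The (ℓ, m_ℓ) pairs meeting m_ℓ ≤ -5 give: ℓ=5 → 1; ℓ=6 → 2.
Orbitals: 1 + 2 = 3. Each orbital carries two spin states, so 3 × 2 = 6 states.

6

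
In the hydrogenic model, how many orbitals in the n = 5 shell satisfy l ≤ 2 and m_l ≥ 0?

Contributions: l=0 → 1; l=1 → 2; l=2 → 3.
Total orbitals: 1 + 2 + 3 = 6.

6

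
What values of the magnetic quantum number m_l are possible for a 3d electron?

-2, -1, 0, 1, 2

The 3d subshell has l = 2, and m_l takes every integer from −l to +l. With l = 2 that gives the 5 values -2, -1, 0, 1, 2.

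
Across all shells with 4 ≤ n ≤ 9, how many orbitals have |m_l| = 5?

20

Work shell by shell — for each n, count the (l, m_l) pairs that satisfy |m_l| = 5:
n=6 → 2; n=7 → 4; n=8 → 6; n=9 → 8.
Total orbitals: 2 + 4 + 6 + 8 = 20.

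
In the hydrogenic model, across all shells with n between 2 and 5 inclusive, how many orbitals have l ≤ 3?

45

Per-shell orbital counts meeting the constraint:
n=2 → 4; n=3 → 9; n=4 → 16; n=5 → 16.
Total orbitals: 4 + 9 + 16 + 16 = 45.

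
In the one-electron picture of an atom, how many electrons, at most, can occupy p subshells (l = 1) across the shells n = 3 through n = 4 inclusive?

12

A p subshell (l = 1) exists for every n ≥ 2, so shells n = 3, 4 each contribute one — 2 subshells.
Since each p subshell holds 2(2·1+1) = 6 electrons, the total is 2 × 6 = 12.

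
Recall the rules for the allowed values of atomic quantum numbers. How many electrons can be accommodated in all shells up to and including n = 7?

280

Total orbitals = 1² + 2² + 3² + 4² + 5² + 6² + 7² = 140. Doubling for spin gives 280 electrons.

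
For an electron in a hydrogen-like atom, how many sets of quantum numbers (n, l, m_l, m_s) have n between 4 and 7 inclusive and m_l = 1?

36

Work shell by shell — for each n, count the (l, m_l) pairs that satisfy m_l = 1:
n=4 → 3; n=5 → 4; n=6 → 5; n=7 → 6.
Orbitals: 3 + 4 + 5 + 6 = 18. Including both spin states (m_s = ±1/2) gives 2 × 18 = 36 states.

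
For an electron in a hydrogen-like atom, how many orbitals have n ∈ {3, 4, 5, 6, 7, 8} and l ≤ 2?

54

For each n in the range, tally the orbitals obeying l ≤ 2:
n=3 → 9; n=4 → 9; n=5 → 9; n=6 → 9; n=7 → 9; n=8 → 9.
Total orbitals: 9 + 9 + 9 + 9 + 9 + 9 = 54.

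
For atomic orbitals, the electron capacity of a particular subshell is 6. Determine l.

2(2l+1) = 6 ⇒ 2l+1 = 3 ⇒ l = 1.

l = 1 (p)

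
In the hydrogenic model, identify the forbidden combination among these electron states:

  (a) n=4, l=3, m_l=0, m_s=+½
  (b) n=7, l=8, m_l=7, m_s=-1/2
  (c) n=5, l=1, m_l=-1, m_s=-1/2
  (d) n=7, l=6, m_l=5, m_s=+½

(b)

(b) has l = 8 ≥ n = 7, violating 0 ≤ l ≤ n−1.
The remaining sets (a), (c), (d) satisfy all four rules.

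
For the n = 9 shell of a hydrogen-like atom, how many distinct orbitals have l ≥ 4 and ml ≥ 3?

Per l-value: l=4 → 2; l=5 → 3; l=6 → 4; l=7 → 5; l=8 → 6.
Total orbitals: 2 + 3 + 4 + 5 + 6 = 20.

20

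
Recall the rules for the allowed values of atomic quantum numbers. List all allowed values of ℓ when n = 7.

0, 1, 2, 3, 4, 5, 6

ℓ is an integer with 0 ≤ ℓ ≤ n−1, so for n = 7: ℓ = 0, 1, 2, 3, 4, 5, 6.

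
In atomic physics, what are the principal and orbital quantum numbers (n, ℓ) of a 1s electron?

The leading integer gives n = 1; the letter 's' means ℓ = 0.

n = 1, ℓ = 0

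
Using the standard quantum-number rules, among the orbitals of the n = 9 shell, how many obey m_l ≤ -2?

28

Contributions: l=2 → 1; l=3 → 2; l=4 → 3; l=5 → 4; l=6 → 5; l=7 → 6; l=8 → 7.
Total orbitals: 1 + 2 + 3 + 4 + 5 + 6 + 7 = 28.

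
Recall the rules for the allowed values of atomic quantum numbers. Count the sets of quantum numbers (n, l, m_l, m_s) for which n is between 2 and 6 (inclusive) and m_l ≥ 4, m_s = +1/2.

Per-shell orbital counts meeting the constraint:
n=5 → 1; n=6 → 3.
Orbitals: 1 + 3 = 4. With m_s fixed to +1/2 there is one state per orbital, so 4 states.

4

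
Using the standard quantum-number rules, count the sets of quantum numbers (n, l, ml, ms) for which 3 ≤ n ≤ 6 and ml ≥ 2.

40

Work shell by shell — for each n, count the (l, ml) pairs that satisfy ml ≥ 2:
n=3 → 1; n=4 → 3; n=5 → 6; n=6 → 10.
Orbitals: 1 + 3 + 6 + 10 = 20. Including both spin states (ms = ±1/2) gives 2 × 20 = 40 states.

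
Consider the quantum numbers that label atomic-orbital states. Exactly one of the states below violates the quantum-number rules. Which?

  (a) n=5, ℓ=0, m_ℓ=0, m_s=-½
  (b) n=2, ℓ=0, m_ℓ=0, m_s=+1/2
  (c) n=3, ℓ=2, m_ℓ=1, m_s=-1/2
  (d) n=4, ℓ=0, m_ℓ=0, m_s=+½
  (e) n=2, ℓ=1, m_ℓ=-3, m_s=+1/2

(e) has |m_ℓ| = 3 > ℓ = 1, violating −ℓ ≤ m_ℓ ≤ ℓ.
The remaining sets (a), (b), (c), (d) satisfy all four rules.

(e)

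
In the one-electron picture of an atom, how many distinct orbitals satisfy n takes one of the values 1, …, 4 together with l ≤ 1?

13

Per-shell orbital counts meeting the constraint:
n=1 → 1; n=2 → 4; n=3 → 4; n=4 → 4.
Total orbitals: 1 + 4 + 4 + 4 = 13.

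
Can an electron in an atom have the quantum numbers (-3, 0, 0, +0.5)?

No

The principal quantum number must be a positive integer (n ≥ 1), but here n = -3.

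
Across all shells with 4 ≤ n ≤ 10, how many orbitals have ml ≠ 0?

322

Count contributing orbitals for each principal shell:
n=4 → 12; n=5 → 20; n=6 → 30; n=7 → 42; n=8 → 56; n=9 → 72; n=10 → 90.
Total orbitals: 12 + 20 + 30 + 42 + 56 + 72 + 90 = 322.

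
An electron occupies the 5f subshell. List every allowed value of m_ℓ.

The 5f subshell has ℓ = 3, and m_ℓ takes every integer from −ℓ to +ℓ. With ℓ = 3 that gives the 7 values -3, -2, -1, 0, 1, 2, 3.

-3, -2, -1, 0, 1, 2, 3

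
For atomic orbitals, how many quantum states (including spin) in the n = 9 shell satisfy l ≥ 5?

112

With n = 9 the allowed l are 0, 1, …, 8.
The (l, ml) pairs meeting l ≥ 5 give: l=5 → 11; l=6 → 13; l=7 → 15; l=8 → 17.
Orbitals: 11 + 13 + 15 + 17 = 56. Each orbital carries two spin states, so 56 × 2 = 112 states.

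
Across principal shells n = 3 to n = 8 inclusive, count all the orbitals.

Shell n has n² orbitals: 3²=9 + 4²=16 + 5²=25 + 6²=36 + 7²=49 + 8²=64 = 199 orbitals.

199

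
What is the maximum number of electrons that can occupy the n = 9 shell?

162

A shell holds 2n² electrons: 2 × 9² = 2 × 81 = 162.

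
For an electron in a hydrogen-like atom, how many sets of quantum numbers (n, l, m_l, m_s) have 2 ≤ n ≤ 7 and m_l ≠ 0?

For each n in the range, tally the orbitals obeying m_l ≠ 0:
n=2 → 2; n=3 → 6; n=4 → 12; n=5 → 20; n=6 → 30; n=7 → 42.
Orbitals: 2 + 6 + 12 + 20 + 30 + 42 = 112. Including both spin states (m_s = ±1/2) gives 2 × 112 = 224 states.

224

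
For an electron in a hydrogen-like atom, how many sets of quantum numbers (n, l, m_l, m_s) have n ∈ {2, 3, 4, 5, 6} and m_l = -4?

Work shell by shell — for each n, count the (l, m_l) pairs that satisfy m_l = -4:
n=5 → 1; n=6 → 2.
Orbitals: 1 + 2 = 3. Including both spin states (m_s = ±1/2) gives 2 × 3 = 6 states.

6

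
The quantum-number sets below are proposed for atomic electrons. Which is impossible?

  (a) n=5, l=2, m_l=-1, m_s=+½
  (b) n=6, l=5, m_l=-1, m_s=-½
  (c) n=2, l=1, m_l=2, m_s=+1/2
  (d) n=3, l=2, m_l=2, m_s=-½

(c)

(c) has |m_l| = 2 > l = 1, violating −l ≤ m_l ≤ l.
The remaining sets (a), (b), (d) satisfy all four rules.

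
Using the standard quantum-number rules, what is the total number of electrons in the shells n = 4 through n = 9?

542

Shell n has n² orbitals: 4²=16 + 5²=25 + 6²=36 + 7²=49 + 8²=64 + 9²=81 = 271 orbitals.
Two spin states per orbital: 2 × 271 = 542 electrons.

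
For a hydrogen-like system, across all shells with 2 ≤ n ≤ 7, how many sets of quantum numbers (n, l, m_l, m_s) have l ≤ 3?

154

Treat each shell separately and count matching orbitals:
n=2 → 4; n=3 → 9; n=4 → 16; n=5 → 16; n=6 → 16; n=7 → 16.
Orbitals: 4 + 9 + 16 + 16 + 16 + 16 = 77. Including both spin states (m_s = ±1/2) gives 2 × 77 = 154 states.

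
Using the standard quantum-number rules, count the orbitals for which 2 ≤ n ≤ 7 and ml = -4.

6

Go shell by shell, enumerating (l, ml) with ml = -4:
n=5 → 1; n=6 → 2; n=7 → 3.
Total orbitals: 1 + 2 + 3 = 6.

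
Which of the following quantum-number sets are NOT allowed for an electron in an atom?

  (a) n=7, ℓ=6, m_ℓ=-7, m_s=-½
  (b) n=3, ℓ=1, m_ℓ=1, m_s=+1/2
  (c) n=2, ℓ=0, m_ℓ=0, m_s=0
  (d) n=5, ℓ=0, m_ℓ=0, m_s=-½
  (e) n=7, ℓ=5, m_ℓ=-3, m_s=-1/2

(a) and (c)

(a) has |m_ℓ| = 7 > ℓ = 6, violating −ℓ ≤ m_ℓ ≤ ℓ.
(c) has m_s = 0, but an electron's spin must be ±1/2.
The remaining sets (b), (d), (e) satisfy all four rules.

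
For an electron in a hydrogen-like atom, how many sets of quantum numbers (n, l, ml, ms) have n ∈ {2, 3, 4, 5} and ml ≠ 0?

80

Treat each shell separately and count matching orbitals:
n=2 → 2; n=3 → 6; n=4 → 12; n=5 → 20.
Orbitals: 2 + 6 + 12 + 20 = 40. Including both spin states (ms = ±1/2) gives 2 × 40 = 80 states.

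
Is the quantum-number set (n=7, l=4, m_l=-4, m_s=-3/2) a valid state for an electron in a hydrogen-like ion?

The spin quantum number for an electron can only be m_s = +1/2 or −1/2; m_s = -3/2 is not one of those.

No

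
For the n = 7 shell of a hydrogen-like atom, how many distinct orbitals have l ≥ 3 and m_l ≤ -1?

18

Orbitals with l ≥ 3 and m_l ≤ -1, by l: l=3 → 3; l=4 → 4; l=5 → 5; l=6 → 6.
Total orbitals: 3 + 4 + 5 + 6 = 18.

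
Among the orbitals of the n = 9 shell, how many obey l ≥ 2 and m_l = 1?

7

For n = 9, l ranges over 0 … 8.
Per l-value: l=2 → 1; l=3 → 1; l=4 → 1; l=5 → 1; l=6 → 1; l=7 → 1; l=8 → 1.
Total orbitals: 1 + 1 + 1 + 1 + 1 + 1 + 1 = 7.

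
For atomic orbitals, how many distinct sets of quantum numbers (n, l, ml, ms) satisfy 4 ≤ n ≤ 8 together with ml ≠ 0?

320

Work shell by shell — for each n, count the (l, ml) pairs that satisfy ml ≠ 0:
n=4 → 12; n=5 → 20; n=6 → 30; n=7 → 42; n=8 → 56.
Orbitals: 12 + 20 + 30 + 42 + 56 = 160. Including both spin states (ms = ±1/2) gives 2 × 160 = 320 states.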